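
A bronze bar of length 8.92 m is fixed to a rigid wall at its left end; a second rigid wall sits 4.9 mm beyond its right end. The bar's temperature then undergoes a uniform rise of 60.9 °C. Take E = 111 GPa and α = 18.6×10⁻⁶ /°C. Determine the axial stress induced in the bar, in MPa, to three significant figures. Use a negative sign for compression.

Free thermal expansion αLΔT = 18.6e-6 · 8920 · 60.9 = 10.1 mm.
The walls engage after the gap closes; constrained expansion = 10.1 − 4.9 = 5.204 mm.
The walls impose strain ε = −(5.204)/8920 = -5.8341e-04; σ = Eε = 111000 · -5.8341e-04 = -64.76 MPa.

-64.8 MPa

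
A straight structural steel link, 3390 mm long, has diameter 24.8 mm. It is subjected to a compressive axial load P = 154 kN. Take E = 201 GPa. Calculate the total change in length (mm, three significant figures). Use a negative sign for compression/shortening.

-5.38 mm

A = 483.1 mm².
δ_mech = NL/(AE) = -154000·3390/(483.1·201000) = -5.377 mm.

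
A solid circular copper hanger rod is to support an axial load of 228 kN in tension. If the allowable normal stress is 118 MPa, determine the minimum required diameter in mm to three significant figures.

49.6 mm

Required area A ≥ P/σ_allow = 228000/118 = 1932 mm².
For a solid circular section, d ≥ √(4A/π) = 49.6 mm.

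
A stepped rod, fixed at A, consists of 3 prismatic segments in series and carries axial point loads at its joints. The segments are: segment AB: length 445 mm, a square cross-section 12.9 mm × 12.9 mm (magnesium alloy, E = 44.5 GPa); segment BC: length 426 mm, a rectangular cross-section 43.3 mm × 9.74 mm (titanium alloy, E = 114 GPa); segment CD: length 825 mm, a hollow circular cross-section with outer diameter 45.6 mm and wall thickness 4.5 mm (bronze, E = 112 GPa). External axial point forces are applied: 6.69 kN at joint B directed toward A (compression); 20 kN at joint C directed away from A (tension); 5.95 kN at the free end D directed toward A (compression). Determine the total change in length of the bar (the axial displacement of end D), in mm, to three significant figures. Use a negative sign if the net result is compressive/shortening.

0.491 mm

Internal axial forces (sectioning from the free end, tension +): N_CD = -5.95 kN, N_BC = 14.05 kN, N_AB = 7.36 kN.
A_AB = 166.4 mm².
A_BC = 421.7 mm².
A_CD = 581 mm².
δ_AB = 7360·445/(166.4·44500) = 0.4423 mm
δ_BC = 14050·426/(421.7·114000) = 0.1245 mm
δ_CD = -5950·825/(581·112000) = -0.07543 mm
δ = Σδ_i = 0.4913 mm.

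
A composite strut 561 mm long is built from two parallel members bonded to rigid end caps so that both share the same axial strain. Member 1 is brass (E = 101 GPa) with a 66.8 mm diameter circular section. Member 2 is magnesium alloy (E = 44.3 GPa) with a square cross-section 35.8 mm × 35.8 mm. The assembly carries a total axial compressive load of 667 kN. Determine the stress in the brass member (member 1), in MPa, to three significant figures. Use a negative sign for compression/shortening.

-164 MPa

A_1 = 3505 mm².
A_2 = 1282 mm².
Equal strain + equilibrium ⇒ each member carries load in proportion to AE: A₁E₁ = 354000000 N, A₂E₂ = 56780000 N, ΣAE = 410700000 N.
σ₁ = P·E₁/ΣAE = -667000·101000/410700000 = -164 MPa.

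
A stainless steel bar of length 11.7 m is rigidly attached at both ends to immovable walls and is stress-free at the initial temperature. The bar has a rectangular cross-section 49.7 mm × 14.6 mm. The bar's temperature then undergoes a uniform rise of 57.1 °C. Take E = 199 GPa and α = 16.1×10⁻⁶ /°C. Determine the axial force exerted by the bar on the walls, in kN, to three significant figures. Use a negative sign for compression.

Free thermal expansion αLΔT = 16.1e-6 · 11700 · 57.1 = 10.76 mm.
The walls impose strain ε = −(10.76)/11700 = -9.1931e-04; σ = Eε = 199000 · -9.1931e-04 = -182.9 MPa.
Wall reaction R = σ·A = -182.9·725.6 = -132700 N = -132.7 kN.

-133 kN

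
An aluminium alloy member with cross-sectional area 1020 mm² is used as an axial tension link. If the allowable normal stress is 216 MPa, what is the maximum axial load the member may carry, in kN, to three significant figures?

220 kN

P_max = σ_allow · A = 216 · 1020 = 220300 N = 220.3 kN.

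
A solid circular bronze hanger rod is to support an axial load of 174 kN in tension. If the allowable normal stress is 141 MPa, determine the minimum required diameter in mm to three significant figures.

39.6 mm

Required area A ≥ P/σ_allow = 174000/141 = 1234 mm².
For a solid circular section, d ≥ √(4A/π) = 39.64 mm.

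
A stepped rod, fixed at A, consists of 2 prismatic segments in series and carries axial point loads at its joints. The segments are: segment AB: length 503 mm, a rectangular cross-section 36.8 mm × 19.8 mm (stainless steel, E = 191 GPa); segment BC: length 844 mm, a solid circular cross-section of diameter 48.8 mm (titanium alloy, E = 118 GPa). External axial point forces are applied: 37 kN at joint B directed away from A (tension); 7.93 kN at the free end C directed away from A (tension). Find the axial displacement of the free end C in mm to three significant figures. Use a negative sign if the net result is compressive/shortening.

0.193 mm

Internal axial forces (sectioning from the free end, tension +): N_BC = 7.93 kN, N_AB = 44.93 kN.
A_AB = 728.6 mm².
A_BC = 1870 mm².
δ_AB = 44930·503/(728.6·191000) = 0.1624 mm
δ_BC = 7930·844/(1870·118000) = 0.03033 mm
δ = Σδ_i = 0.1927 mm.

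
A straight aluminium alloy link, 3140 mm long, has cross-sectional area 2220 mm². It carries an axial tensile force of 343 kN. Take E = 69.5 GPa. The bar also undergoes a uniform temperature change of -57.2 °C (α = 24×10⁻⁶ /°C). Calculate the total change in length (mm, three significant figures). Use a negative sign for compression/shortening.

2.67 mm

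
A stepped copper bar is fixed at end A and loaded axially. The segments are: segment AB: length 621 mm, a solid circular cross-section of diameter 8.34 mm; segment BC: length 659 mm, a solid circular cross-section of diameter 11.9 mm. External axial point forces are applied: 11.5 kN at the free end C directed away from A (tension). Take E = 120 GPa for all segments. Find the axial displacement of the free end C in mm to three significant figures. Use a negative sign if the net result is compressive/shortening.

1.66 mm

Internal axial forces (sectioning from the free end, tension +): N_BC = 11.5 kN, N_AB = 11.5 kN.
A_AB = 54.63 mm².
A_BC = 111.2 mm².
δ_AB = 11500·621/(54.63·120000) = 1.089 mm
δ_BC = 11500·659/(111.2·120000) = 0.5678 mm
δ = Σδ_i = 1.657 mm.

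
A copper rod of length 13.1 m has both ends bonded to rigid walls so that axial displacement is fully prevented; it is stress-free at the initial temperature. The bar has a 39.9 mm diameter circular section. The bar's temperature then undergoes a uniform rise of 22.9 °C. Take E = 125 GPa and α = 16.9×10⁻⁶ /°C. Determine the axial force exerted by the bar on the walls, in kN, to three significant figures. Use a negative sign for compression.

Free thermal expansion αLΔT = 16.9e-6 · 13100 · 22.9 = 5.07 mm.
The walls impose strain ε = −(5.07)/13100 = -3.8701e-04; σ = Eε = 125000 · -3.8701e-04 = -48.38 MPa.
Wall reaction R = σ·A = -48.38·1250 = -60490 N = -60.49 kN.

-60.5 kN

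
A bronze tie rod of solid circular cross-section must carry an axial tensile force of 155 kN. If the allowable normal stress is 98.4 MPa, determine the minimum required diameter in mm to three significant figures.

Required area A ≥ P/σ_allow = 155000/98.4 = 1575 mm².
For a solid circular section, d ≥ √(4A/π) = 44.78 mm.

44.8 mm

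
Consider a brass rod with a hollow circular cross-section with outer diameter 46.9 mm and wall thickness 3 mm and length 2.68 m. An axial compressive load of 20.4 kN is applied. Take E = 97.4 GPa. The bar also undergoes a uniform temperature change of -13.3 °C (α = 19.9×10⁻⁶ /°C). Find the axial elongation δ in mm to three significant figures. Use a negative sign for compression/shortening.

A = 413.7 mm².
δ_mech = NL/(AE) = -20400·2680/(413.7·97400) = -1.357 mm.
δ_thermal = αLΔT = 19.9e-6·2680·-13.3 = -0.7093 mm.
δ = δ_mech + δ_thermal = -2.066 mm.

-2.07 mm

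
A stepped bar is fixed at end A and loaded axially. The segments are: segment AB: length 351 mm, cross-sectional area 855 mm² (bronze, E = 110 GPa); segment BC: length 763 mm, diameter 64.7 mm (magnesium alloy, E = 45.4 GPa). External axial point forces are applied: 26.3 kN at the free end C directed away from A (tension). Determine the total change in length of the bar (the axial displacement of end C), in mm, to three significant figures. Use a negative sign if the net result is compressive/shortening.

0.233 mm

Internal axial forces (sectioning from the free end, tension +): N_BC = 26.3 kN, N_AB = 26.3 kN.
A_BC = 3288 mm².
δ_AB = 26300·351/(855·110000) = 0.09815 mm
δ_BC = 26300·763/(3288·45400) = 0.1344 mm
δ = Σδ_i = 0.2326 mm.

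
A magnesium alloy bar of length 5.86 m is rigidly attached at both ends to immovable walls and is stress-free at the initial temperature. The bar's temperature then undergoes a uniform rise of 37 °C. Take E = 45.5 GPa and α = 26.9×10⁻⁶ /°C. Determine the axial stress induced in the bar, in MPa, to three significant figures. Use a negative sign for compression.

-45.3 MPa

Free thermal expansion αLΔT = 26.9e-6 · 5860 · 37 = 5.832 mm.
The walls impose strain ε = −(5.832)/5860 = -9.9530e-04; σ = Eε = 45500 · -9.9530e-04 = -45.29 MPa.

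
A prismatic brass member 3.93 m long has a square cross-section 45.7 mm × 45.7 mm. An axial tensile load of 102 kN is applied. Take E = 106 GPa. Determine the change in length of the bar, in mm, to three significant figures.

A = 2088 mm².
δ_mech = NL/(AE) = 102000·3930/(2088·106000) = 1.811 mm.

1.81 mm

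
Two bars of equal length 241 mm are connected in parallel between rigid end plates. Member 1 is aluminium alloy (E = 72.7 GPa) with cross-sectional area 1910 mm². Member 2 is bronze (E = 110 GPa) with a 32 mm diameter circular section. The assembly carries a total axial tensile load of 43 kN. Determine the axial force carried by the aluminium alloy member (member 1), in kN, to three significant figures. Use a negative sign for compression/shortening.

A_2 = 804.2 mm².
Equal strain + equilibrium ⇒ each member carries load in proportion to AE: A₁E₁ = 138900000 N, A₂E₂ = 88470000 N, ΣAE = 227300000 N.
F₁ = P·A₁E₁/ΣAE = 43000·138900000/227300000 = 26270 N.

26.3 kN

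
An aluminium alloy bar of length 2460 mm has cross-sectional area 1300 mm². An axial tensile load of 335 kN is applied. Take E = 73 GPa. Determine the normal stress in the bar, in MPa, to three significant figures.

σ = N/A = 335000/1300 = 257.7 MPa.

258 MPa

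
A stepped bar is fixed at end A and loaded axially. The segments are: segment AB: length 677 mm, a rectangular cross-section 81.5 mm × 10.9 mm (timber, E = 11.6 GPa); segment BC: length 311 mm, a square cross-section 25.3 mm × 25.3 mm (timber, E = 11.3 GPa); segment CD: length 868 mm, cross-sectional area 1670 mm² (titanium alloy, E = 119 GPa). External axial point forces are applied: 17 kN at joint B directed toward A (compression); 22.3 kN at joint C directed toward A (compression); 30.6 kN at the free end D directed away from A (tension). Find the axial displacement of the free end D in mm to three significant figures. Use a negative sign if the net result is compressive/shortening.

Internal axial forces (sectioning from the free end, tension +): N_CD = 30.6 kN, N_BC = 8.3 kN, N_AB = -8.7 kN.
A_AB = 888.4 mm².
A_BC = 640.1 mm².
δ_AB = -8700·677/(888.4·11600) = -0.5716 mm
δ_BC = 8300·311/(640.1·11300) = 0.3569 mm
δ_CD = 30600·868/(1670·119000) = 0.1337 mm
δ = Σδ_i = -0.08104 mm.

-0.0810 mm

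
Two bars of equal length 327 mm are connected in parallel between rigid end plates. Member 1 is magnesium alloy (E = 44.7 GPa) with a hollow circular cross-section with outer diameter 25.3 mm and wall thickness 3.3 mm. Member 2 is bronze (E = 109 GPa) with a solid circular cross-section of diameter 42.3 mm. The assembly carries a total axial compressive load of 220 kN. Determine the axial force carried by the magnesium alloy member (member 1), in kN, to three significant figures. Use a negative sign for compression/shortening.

A_1 = 228.1 mm².
A_2 = 1405 mm².
Equal strain + equilibrium ⇒ each member carries load in proportion to AE: A₁E₁ = 10200000 N, A₂E₂ = 153200000 N, ΣAE = 163400000 N.
F₁ = P·A₁E₁/ΣAE = -220000·10200000/163400000 = -13730 N.

-13.7 kN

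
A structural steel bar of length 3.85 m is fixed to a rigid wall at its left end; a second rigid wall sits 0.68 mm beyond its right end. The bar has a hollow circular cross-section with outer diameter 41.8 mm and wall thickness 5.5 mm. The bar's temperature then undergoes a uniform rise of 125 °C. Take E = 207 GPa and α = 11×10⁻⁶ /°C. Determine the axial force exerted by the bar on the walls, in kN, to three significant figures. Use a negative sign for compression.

-156 kN

Free thermal expansion αLΔT = 11e-6 · 3850 · 125 = 5.294 mm.
The walls engage after the gap closes; constrained expansion = 5.294 − 0.68 = 4.614 mm.
The walls impose strain ε = −(4.614)/3850 = -1.1984e-03; σ = Eε = 207000 · -1.1984e-03 = -248.1 MPa.
Wall reaction R = σ·A = -248.1·627.2 = -155600 N = -155.6 kN.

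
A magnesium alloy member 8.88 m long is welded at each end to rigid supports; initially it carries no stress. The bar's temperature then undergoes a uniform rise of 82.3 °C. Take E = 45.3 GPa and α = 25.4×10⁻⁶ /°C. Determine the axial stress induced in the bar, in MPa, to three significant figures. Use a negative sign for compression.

Free thermal expansion αLΔT = 25.4e-6 · 8880 · 82.3 = 18.56 mm.
The walls impose strain ε = −(18.56)/8880 = -2.0904e-03; σ = Eε = 45300 · -2.0904e-03 = -94.7 MPa.

-94.7 MPa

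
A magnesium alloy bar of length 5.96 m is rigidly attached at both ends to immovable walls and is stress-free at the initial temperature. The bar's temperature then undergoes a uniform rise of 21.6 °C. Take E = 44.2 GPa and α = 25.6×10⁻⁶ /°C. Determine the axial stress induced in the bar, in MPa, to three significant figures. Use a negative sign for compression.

Free thermal expansion αLΔT = 25.6e-6 · 5960 · 21.6 = 3.296 mm.
The walls impose strain ε = −(3.296)/5960 = -5.5296e-04; σ = Eε = 44200 · -5.5296e-04 = -24.44 MPa.

-24.4 MPa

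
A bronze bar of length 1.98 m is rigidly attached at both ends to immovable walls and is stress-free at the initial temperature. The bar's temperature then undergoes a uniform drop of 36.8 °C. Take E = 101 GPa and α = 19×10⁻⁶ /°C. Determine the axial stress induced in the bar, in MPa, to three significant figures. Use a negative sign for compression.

Free thermal expansion αLΔT = 19e-6 · 1980 · -36.8 = -1.384 mm.
The walls impose strain ε = −(-1.384)/1980 = 6.9920e-04; σ = Eε = 101000 · 6.9920e-04 = 70.62 MPa.

70.6 MPa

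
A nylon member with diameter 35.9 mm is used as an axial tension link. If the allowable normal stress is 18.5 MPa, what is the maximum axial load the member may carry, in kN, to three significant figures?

18.7 kN

A = 1012 mm².
P_max = σ_allow · A = 18.5 · 1012 = 18730 N = 18.73 kN.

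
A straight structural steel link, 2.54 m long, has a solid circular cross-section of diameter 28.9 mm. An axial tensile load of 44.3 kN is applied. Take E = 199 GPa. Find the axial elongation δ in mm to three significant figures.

A = 656 mm².
δ_mech = NL/(AE) = 44300·2540/(656·199000) = 0.862 mm.

0.862 mm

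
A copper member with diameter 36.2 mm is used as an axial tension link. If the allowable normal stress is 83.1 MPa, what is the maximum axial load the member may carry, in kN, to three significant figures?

A = 1029 mm².
P_max = σ_allow · A = 83.1 · 1029 = 85530 N = 85.53 kN.

85.5 kN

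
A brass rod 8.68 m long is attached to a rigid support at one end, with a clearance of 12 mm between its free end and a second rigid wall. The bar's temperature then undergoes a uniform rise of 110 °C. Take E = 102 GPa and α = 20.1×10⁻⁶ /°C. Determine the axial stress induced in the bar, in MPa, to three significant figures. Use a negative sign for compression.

Free thermal expansion αLΔT = 20.1e-6 · 8680 · 110 = 19.19 mm.
The walls engage after the gap closes; constrained expansion = 19.19 − 12 = 7.191 mm.
The walls impose strain ε = −(7.191)/8680 = -8.2851e-04; σ = Eε = 102000 · -8.2851e-04 = -84.51 MPa.

-84.5 MPa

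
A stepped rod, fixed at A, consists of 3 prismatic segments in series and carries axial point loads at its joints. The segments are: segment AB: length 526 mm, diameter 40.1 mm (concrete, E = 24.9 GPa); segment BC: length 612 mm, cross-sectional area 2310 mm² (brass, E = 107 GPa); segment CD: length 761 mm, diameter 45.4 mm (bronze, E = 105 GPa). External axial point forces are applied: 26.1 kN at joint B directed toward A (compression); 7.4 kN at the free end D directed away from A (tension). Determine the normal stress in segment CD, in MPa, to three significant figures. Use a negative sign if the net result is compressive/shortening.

Internal axial forces (sectioning from the free end, tension +): N_CD = 7.4 kN, N_BC = 7.4 kN, N_AB = -18.7 kN.
A_CD = 1619 mm².
σ_CD = N_CD/A_CD = 7400/1619 = 4.571 MPa.

4.57 MPa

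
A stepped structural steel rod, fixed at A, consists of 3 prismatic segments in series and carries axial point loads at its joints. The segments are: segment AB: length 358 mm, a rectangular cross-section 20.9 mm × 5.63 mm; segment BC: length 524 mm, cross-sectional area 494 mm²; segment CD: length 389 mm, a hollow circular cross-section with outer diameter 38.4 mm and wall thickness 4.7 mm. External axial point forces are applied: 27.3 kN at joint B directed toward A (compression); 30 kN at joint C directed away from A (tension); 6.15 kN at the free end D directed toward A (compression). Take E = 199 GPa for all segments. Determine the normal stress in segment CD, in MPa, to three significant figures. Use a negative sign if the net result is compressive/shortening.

-12.4 MPa

Internal axial forces (sectioning from the free end, tension +): N_CD = -6.15 kN, N_BC = 23.85 kN, N_AB = -3.45 kN.
A_CD = 497.6 mm².
σ_CD = N_CD/A_CD = -6150/497.6 = -12.36 MPa.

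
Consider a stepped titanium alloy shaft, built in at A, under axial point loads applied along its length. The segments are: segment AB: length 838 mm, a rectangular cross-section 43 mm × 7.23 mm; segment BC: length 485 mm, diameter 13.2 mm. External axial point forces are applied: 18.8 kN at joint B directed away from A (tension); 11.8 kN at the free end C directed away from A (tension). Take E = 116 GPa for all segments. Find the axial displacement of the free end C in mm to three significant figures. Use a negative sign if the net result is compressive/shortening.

Internal axial forces (sectioning from the free end, tension +): N_BC = 11.8 kN, N_AB = 30.6 kN.
A_AB = 310.9 mm².
A_BC = 136.8 mm².
δ_AB = 30600·838/(310.9·116000) = 0.7111 mm
δ_BC = 11800·485/(136.8·116000) = 0.3605 mm
δ = Σδ_i = 1.072 mm.

1.07 mm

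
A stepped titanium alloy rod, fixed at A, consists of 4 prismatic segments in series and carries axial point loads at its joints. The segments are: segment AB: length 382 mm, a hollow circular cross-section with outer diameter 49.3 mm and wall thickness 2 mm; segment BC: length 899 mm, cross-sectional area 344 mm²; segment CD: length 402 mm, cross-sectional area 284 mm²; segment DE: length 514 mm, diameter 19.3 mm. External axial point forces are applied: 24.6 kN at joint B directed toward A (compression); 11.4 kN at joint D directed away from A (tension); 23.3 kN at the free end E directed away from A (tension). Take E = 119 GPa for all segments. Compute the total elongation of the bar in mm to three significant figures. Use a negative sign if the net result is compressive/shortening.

Internal axial forces (sectioning from the free end, tension +): N_DE = 23.3 kN, N_CD = 34.7 kN, N_BC = 34.7 kN, N_AB = 10.1 kN.
A_AB = 297.2 mm².
A_DE = 292.6 mm².
δ_AB = 10100·382/(297.2·119000) = 0.1091 mm
δ_BC = 34700·899/(344·119000) = 0.7621 mm
δ_CD = 34700·402/(284·119000) = 0.4128 mm
δ_DE = 23300·514/(292.6·119000) = 0.344 mm
δ = Σδ_i = 1.628 mm.

1.63 mm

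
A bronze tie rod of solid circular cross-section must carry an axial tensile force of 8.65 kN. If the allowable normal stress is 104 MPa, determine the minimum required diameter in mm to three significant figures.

10.3 mm

Required area A ≥ P/σ_allow = 8650/104 = 83.17 mm².
For a solid circular section, d ≥ √(4A/π) = 10.29 mm.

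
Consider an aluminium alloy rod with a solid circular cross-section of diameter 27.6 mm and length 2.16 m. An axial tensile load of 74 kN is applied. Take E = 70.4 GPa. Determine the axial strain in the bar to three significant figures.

A = 598.3 mm².
σ = N/A = 123.7 MPa; ε = σ/E = 123.7/70400 = 1.757e-03.

0.00176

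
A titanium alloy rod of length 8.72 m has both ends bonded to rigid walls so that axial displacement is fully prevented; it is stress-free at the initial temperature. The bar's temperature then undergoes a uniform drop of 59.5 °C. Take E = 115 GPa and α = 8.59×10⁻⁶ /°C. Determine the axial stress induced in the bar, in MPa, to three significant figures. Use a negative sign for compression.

58.8 MPa

Free thermal expansion αLΔT = 8.59e-6 · 8720 · -59.5 = -4.457 mm.
The walls impose strain ε = −(-4.457)/8720 = 5.1110e-04; σ = Eε = 115000 · 5.1110e-04 = 58.78 MPa.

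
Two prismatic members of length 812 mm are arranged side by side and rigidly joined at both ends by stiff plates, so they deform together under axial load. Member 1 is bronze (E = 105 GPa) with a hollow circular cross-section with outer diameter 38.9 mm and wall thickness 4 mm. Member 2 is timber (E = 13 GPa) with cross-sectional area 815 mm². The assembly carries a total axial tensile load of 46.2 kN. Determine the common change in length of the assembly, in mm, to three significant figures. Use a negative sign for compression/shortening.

A_1 = 438.6 mm².
Equal strain + equilibrium ⇒ each member carries load in proportion to AE: A₁E₁ = 46050000 N, A₂E₂ = 10600000 N, ΣAE = 56640000 N.
δ = PL/ΣAE = 46200·812/56640000 = 0.6623 mm.

0.662 mm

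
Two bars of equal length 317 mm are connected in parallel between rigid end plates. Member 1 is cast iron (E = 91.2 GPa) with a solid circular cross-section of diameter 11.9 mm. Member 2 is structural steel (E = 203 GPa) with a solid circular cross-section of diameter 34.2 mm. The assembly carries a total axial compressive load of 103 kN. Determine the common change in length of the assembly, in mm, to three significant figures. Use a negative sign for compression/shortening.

-0.166 mm

A_1 = 111.2 mm².
A_2 = 918.6 mm².
Equal strain + equilibrium ⇒ each member carries load in proportion to AE: A₁E₁ = 10140000 N, A₂E₂ = 186500000 N, ΣAE = 196600000 N.
δ = PL/ΣAE = -103000·317/196600000 = -0.1661 mm.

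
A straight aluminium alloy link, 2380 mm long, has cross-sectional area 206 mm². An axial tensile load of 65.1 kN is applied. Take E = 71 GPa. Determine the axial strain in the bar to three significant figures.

0.00445

σ = N/A = 316 MPa; ε = σ/E = 316/71000 = 4.451e-03.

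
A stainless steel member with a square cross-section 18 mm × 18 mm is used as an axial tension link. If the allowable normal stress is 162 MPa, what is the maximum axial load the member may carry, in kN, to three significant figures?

52.5 kN

A = 324 mm².
P_max = σ_allow · A = 162 · 324 = 52490 N = 52.49 kN.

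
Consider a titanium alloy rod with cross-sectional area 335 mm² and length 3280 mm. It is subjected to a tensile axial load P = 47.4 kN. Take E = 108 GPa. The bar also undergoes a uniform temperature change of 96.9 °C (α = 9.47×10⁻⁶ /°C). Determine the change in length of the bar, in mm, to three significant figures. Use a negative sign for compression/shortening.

δ_mech = NL/(AE) = 47400·3280/(335·108000) = 4.297 mm.
δ_thermal = αLΔT = 9.47e-6·3280·96.9 = 3.01 mm.
δ = δ_mech + δ_thermal = 7.307 mm.

7.31 mm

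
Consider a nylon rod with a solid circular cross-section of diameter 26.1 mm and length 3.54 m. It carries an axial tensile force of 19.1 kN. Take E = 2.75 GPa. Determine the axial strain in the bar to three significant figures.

0.0130

A = 535 mm².
σ = N/A = 35.7 MPa; ε = σ/E = 35.7/2750 = 1.298e-02.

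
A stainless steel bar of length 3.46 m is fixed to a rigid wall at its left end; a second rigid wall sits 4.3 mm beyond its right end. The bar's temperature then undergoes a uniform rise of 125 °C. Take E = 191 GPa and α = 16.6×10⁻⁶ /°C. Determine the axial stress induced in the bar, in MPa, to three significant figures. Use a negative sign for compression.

-159 MPa

Free thermal expansion αLΔT = 16.6e-6 · 3460 · 125 = 7.179 mm.
The walls engage after the gap closes; constrained expansion = 7.179 − 4.3 = 2.88 mm.
The walls impose strain ε = −(2.88)/3460 = -8.3223e-04; σ = Eε = 191000 · -8.3223e-04 = -159 MPa.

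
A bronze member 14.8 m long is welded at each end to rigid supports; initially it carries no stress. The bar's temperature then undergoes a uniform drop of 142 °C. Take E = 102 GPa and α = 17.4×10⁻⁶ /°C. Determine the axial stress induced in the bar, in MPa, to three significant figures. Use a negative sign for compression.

Free thermal expansion αLΔT = 17.4e-6 · 14800 · -142 = -36.57 mm.
The walls impose strain ε = −(-36.57)/14800 = 2.4708e-03; σ = Eε = 102000 · 2.4708e-03 = 252 MPa.

252 MPa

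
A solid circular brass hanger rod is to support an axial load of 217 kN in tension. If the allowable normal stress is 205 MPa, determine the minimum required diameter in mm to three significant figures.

Required area A ≥ P/σ_allow = 217000/205 = 1059 mm².
For a solid circular section, d ≥ √(4A/π) = 36.71 mm.

36.7 mm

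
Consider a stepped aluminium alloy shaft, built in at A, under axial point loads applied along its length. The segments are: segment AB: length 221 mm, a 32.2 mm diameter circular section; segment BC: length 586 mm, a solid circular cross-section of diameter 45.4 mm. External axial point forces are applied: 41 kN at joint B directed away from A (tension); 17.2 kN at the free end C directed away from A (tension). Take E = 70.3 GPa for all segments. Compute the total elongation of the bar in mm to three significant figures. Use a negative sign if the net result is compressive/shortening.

Internal axial forces (sectioning from the free end, tension +): N_BC = 17.2 kN, N_AB = 58.2 kN.
A_AB = 814.3 mm².
A_BC = 1619 mm².
δ_AB = 58200·221/(814.3·70300) = 0.2247 mm
δ_BC = 17200·586/(1619·70300) = 0.08857 mm
δ = Σδ_i = 0.3132 mm.

0.313 mm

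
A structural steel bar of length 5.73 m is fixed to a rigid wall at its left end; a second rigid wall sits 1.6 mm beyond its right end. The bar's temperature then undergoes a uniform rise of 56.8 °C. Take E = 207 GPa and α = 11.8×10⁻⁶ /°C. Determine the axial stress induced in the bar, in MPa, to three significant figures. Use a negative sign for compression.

Free thermal expansion αLΔT = 11.8e-6 · 5730 · 56.8 = 3.84 mm.
The walls engage after the gap closes; constrained expansion = 3.84 − 1.6 = 2.24 mm.
The walls impose strain ε = −(2.24)/5730 = -3.9101e-04; σ = Eε = 207000 · -3.9101e-04 = -80.94 MPa.

-80.9 MPa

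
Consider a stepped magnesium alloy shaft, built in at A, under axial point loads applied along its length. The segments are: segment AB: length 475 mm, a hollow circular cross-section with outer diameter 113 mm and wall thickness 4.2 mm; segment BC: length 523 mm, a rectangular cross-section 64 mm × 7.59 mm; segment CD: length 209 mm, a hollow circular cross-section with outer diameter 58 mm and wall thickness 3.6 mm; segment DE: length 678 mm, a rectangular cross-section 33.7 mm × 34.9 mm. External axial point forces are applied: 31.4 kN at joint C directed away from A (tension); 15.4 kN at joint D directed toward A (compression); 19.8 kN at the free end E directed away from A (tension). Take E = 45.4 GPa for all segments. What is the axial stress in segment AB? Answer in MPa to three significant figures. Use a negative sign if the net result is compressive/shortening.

Internal axial forces (sectioning from the free end, tension +): N_DE = 19.8 kN, N_CD = 4.4 kN, N_BC = 35.8 kN, N_AB = 35.8 kN.
A_AB = 1436 mm².
σ_AB = N_AB/A_AB = 35800/1436 = 24.94 MPa.

24.9 MPa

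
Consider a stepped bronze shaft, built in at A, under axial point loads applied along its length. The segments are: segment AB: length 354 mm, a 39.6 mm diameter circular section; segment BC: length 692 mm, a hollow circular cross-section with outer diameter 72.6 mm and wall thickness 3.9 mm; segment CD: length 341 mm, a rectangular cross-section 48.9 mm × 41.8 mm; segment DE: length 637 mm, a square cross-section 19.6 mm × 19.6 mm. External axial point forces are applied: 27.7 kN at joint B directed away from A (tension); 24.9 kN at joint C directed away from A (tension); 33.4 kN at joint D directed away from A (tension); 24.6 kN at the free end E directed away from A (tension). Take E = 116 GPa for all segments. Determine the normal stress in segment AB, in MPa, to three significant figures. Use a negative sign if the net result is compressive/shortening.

89.8 MPa

Internal axial forces (sectioning from the free end, tension +): N_DE = 24.6 kN, N_CD = 58 kN, N_BC = 82.9 kN, N_AB = 110.6 kN.
A_AB = 1232 mm².
σ_AB = N_AB/A_AB = 110600/1232 = 89.8 MPa.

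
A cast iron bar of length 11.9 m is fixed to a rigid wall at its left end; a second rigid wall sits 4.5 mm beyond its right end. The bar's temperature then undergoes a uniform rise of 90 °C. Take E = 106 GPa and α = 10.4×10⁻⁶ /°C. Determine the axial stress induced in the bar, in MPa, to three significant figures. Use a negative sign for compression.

Free thermal expansion αLΔT = 10.4e-6 · 11900 · 90 = 11.14 mm.
The walls engage after the gap closes; constrained expansion = 11.14 − 4.5 = 6.638 mm.
The walls impose strain ε = −(6.638)/11900 = -5.5785e-04; σ = Eε = 106000 · -5.5785e-04 = -59.13 MPa.

-59.1 MPa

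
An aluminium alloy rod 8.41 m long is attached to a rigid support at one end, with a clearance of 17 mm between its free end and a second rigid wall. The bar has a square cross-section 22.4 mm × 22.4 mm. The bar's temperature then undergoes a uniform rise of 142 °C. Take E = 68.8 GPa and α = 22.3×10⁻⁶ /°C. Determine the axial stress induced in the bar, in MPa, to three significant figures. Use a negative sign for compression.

Free thermal expansion αLΔT = 22.3e-6 · 8410 · 142 = 26.63 mm.
The walls engage after the gap closes; constrained expansion = 26.63 − 17 = 9.631 mm.
The walls impose strain ε = −(9.631)/8410 = -1.1452e-03; σ = Eε = 68800 · -1.1452e-03 = -78.79 MPa.

-78.8 MPa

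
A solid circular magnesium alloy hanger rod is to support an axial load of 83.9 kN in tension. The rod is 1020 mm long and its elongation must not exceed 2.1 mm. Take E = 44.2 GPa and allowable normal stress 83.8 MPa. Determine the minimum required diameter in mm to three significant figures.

35.7 mm

Required area A ≥ P/σ_allow = 83900/83.8 = 1001 mm².
For a solid circular section, d ≥ √(4A/π) = 35.7 mm.
Elongation limit: A ≥ PL/(Eδ_allow) = 83900·1020/(44200·2.1) = 922 mm² ⇒ d ≥ 34.26 mm.
The stress limit governs.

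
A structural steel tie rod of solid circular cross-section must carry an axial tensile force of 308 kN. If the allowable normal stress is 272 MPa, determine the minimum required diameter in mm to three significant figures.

Required area A ≥ P/σ_allow = 308000/272 = 1132 mm².
For a solid circular section, d ≥ √(4A/π) = 37.97 mm.

38.0 mm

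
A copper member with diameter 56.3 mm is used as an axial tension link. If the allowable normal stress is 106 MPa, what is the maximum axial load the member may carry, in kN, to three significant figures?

A = 2489 mm².
P_max = σ_allow · A = 106 · 2489 = 263900 N = 263.9 kN.

264 kN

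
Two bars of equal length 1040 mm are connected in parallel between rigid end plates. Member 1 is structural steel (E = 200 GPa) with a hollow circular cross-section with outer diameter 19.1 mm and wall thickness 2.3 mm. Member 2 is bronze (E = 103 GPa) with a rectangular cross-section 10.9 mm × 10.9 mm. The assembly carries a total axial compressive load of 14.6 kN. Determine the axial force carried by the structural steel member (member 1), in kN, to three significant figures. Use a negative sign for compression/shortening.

-9.71 kN

A_1 = 121.4 mm².
A_2 = 118.8 mm².
Equal strain + equilibrium ⇒ each member carries load in proportion to AE: A₁E₁ = 24280000 N, A₂E₂ = 12240000 N, ΣAE = 36520000 N.
F₁ = P·A₁E₁/ΣAE = -14600·24280000/36520000 = -9707 N.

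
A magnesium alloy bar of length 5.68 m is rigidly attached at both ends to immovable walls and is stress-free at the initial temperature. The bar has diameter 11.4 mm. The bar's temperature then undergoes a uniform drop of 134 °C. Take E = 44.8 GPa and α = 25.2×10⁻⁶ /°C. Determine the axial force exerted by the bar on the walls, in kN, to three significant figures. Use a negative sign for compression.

15.4 kN

Free thermal expansion αLΔT = 25.2e-6 · 5680 · -134 = -19.18 mm.
The walls impose strain ε = −(-19.18)/5680 = 3.3768e-03; σ = Eε = 44800 · 3.3768e-03 = 151.3 MPa.
Wall reaction R = σ·A = 151.3·102.1 = 15440 N = 15.44 kN.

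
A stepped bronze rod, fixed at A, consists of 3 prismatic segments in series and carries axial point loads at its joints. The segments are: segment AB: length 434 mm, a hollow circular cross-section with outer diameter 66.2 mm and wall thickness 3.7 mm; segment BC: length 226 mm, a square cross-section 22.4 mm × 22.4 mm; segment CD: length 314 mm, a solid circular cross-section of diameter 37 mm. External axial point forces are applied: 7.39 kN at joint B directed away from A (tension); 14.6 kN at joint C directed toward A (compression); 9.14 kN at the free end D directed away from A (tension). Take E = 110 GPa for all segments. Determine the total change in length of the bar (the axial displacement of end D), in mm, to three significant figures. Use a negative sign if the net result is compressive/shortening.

Internal axial forces (sectioning from the free end, tension +): N_CD = 9.14 kN, N_BC = -5.46 kN, N_AB = 1.93 kN.
A_AB = 726.5 mm².
A_BC = 501.8 mm².
A_CD = 1075 mm².
δ_AB = 1930·434/(726.5·110000) = 0.01048 mm
δ_BC = -5460·226/(501.8·110000) = -0.02236 mm
δ_CD = 9140·314/(1075·110000) = 0.02427 mm
δ = Σδ_i = 0.01239 mm.

0.0124 mm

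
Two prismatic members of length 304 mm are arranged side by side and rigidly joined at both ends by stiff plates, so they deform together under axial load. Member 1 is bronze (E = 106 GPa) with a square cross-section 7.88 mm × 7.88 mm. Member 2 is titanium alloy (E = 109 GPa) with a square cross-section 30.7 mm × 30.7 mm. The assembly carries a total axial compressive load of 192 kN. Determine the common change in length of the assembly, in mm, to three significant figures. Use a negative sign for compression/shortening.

A_1 = 62.09 mm².
A_2 = 942.5 mm².
Equal strain + equilibrium ⇒ each member carries load in proportion to AE: A₁E₁ = 6582000 N, A₂E₂ = 102700000 N, ΣAE = 109300000 N.
δ = PL/ΣAE = -192000·304/109300000 = -0.534 mm.

-0.534 mm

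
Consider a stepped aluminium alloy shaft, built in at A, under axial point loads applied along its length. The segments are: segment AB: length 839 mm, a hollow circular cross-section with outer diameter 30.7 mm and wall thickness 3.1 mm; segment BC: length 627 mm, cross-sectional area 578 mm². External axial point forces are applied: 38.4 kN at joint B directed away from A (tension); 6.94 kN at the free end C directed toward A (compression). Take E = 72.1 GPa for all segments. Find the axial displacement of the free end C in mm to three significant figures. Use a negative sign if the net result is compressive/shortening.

Internal axial forces (sectioning from the free end, tension +): N_BC = -6.94 kN, N_AB = 31.46 kN.
A_AB = 268.8 mm².
δ_AB = 31460·839/(268.8·72100) = 1.362 mm
δ_BC = -6940·627/(578·72100) = -0.1044 mm
δ = Σδ_i = 1.258 mm.

1.26 mm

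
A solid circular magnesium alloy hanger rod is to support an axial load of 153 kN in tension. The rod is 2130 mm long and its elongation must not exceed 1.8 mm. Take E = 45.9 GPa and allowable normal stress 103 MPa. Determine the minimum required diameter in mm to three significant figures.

Required area A ≥ P/σ_allow = 153000/103 = 1485 mm².
For a solid circular section, d ≥ √(4A/π) = 43.49 mm.
Elongation limit: A ≥ PL/(Eδ_allow) = 153000·2130/(45900·1.8) = 3944 mm² ⇒ d ≥ 70.87 mm.
The elongation limit governs.

70.9 mm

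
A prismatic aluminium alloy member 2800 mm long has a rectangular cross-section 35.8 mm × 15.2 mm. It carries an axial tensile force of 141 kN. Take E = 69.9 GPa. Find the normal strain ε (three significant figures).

0.00371

A = 544.2 mm².
σ = N/A = 259.1 MPa; ε = σ/E = 259.1/69900 = 3.707e-03.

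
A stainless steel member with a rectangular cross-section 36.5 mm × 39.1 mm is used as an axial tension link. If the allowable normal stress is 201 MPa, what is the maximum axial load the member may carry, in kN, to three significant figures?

287 kN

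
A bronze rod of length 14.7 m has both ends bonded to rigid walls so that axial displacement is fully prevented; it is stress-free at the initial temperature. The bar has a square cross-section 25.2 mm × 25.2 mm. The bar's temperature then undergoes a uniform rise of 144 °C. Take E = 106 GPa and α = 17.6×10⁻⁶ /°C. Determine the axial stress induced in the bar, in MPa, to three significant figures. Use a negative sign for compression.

-269 MPa

Free thermal expansion αLΔT = 17.6e-6 · 14700 · 144 = 37.26 mm.
The walls impose strain ε = −(37.26)/14700 = -2.5344e-03; σ = Eε = 106000 · -2.5344e-03 = -268.6 MPa.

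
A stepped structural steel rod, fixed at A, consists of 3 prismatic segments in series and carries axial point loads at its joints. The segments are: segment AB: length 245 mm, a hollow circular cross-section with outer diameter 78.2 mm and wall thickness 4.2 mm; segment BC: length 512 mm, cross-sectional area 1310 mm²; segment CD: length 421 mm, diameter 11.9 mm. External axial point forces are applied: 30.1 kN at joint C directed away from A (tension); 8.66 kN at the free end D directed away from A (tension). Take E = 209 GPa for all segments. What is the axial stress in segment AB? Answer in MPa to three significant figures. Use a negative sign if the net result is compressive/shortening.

Internal axial forces (sectioning from the free end, tension +): N_CD = 8.66 kN, N_BC = 38.76 kN, N_AB = 38.76 kN.
A_AB = 976.4 mm².
σ_AB = N_AB/A_AB = 38760/976.4 = 39.7 MPa.

39.7 MPa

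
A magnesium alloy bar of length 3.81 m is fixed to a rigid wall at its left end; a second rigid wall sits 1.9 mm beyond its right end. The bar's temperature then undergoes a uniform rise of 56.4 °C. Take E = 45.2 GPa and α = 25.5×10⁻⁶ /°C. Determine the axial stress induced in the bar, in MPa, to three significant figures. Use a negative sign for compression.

Free thermal expansion αLΔT = 25.5e-6 · 3810 · 56.4 = 5.48 mm.
The walls engage after the gap closes; constrained expansion = 5.48 − 1.9 = 3.58 mm.
The walls impose strain ε = −(3.58)/3810 = -9.3951e-04; σ = Eε = 45200 · -9.3951e-04 = -42.47 MPa.

-42.5 MPa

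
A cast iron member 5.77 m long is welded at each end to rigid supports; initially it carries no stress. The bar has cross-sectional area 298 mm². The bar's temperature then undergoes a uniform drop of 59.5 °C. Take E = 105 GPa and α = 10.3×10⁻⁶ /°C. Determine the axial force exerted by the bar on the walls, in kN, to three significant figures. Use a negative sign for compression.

Free thermal expansion αLΔT = 10.3e-6 · 5770 · -59.5 = -3.536 mm.
The walls impose strain ε = −(-3.536)/5770 = 6.1285e-04; σ = Eε = 105000 · 6.1285e-04 = 64.35 MPa.
Wall reaction R = σ·A = 64.35·298 = 19180 N = 19.18 kN.

19.2 kN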